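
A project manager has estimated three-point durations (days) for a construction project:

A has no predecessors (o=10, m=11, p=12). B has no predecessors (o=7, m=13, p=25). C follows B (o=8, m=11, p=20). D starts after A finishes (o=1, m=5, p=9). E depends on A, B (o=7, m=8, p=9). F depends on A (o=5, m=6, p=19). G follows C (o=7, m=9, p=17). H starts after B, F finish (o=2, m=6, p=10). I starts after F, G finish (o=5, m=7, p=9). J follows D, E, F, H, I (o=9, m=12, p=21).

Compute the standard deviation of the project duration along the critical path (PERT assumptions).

4.50 days

te_A = (10 + 4·11 + 12)/6 = 66/6 = 11; σ²_A = ((12−10)/6)² = 0.111
te_B = (7 + 4·13 + 25)/6 = 84/6 = 14; σ²_B = ((25−7)/6)² = 9.000
te_C = (8 + 4·11 + 20)/6 = 72/6 = 12; σ²_C = ((20−8)/6)² = 4.000
te_D = (1 + 4·5 + 9)/6 = 30/6 = 5; σ²_D = ((9−1)/6)² = 1.778
te_E = (7 + 4·8 + 9)/6 = 48/6 = 8; σ²_E = ((9−7)/6)² = 0.111
te_F = (5 + 4·6 + 19)/6 = 48/6 = 8; σ²_F = ((19−5)/6)² = 5.444
te_G = (7 + 4·9 + 17)/6 = 60/6 = 10; σ²_G = ((17−7)/6)² = 2.778
te_H = (2 + 4·6 + 10)/6 = 36/6 = 6; σ²_H = ((10−2)/6)² = 1.778
te_I = (5 + 4·7 + 9)/6 = 42/6 = 7; σ²_I = ((9−5)/6)² = 0.444
te_J = (9 + 4·12 + 21)/6 = 78/6 = 13; σ²_J = ((21−9)/6)² = 4.000

Forward pass:
ES_A = 0; EF_A = 11
ES_B = 0; EF_B = 14
ES_C = 14; EF_C = 14+12 = 26
ES_D = 11; EF_D = 11+5 = 16
ES_E = max(EF_A=11, EF_B=14) = 14; EF_E = 14+8 = 22
ES_F = 11; EF_F = 11+8 = 19
ES_G = 26; EF_G = 26+10 = 36
ES_H = max(EF_B=14, EF_F=19) = 19; EF_H = 19+6 = 25
ES_I = max(EF_F=19, EF_G=36) = 36; EF_I = 36+7 = 43
ES_J = max(EF_D=16, EF_E=22, EF_F=19, EF_H=25, EF_I=43) = 43; EF_J = 43+13 = 56
Expected project duration μ = 56 days. Critical path: B → C → G → I → J.

Variance along critical path = 9.000 + 4.000 + 2.778 + 0.444 + 4.000 = 20.222
σ = √20.222 = 4.497 days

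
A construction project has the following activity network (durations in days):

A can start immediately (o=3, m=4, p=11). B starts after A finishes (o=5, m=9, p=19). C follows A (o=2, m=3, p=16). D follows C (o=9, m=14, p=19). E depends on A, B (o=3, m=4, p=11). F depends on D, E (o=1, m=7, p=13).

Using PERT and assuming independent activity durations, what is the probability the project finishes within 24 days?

0.031

te_A = (3 + 4·4 + 11)/6 = 30/6 = 5; σ²_A = ((11−3)/6)² = 1.778
te_B = (5 + 4·9 + 19)/6 = 60/6 = 10; σ²_B = ((19−5)/6)² = 5.444
te_C = (2 + 4·3 + 16)/6 = 30/6 = 5; σ²_C = ((16−2)/6)² = 5.444
te_D = (9 + 4·14 + 19)/6 = 84/6 = 14; σ²_D = ((19−9)/6)² = 2.778
te_E = (3 + 4·4 + 11)/6 = 30/6 = 5; σ²_E = ((11−3)/6)² = 1.778
te_F = (1 + 4·7 + 13)/6 = 42/6 = 7; σ²_F = ((13−1)/6)² = 4.000

Forward pass:
ES_A = 0; EF_A = 5
ES_B = 5; EF_B = 5+10 = 15
ES_C = 5; EF_C = 5+5 = 10
ES_D = 10; EF_D = 10+14 = 24
ES_E = max(EF_A=5, EF_B=15) = 15; EF_E = 15+5 = 20
ES_F = max(EF_D=24, EF_E=20) = 24; EF_F = 24+7 = 31
Expected project duration μ = 31 days. Critical path: A → C → D → F.

Variance along critical path = 1.778 + 5.444 + 2.778 + 4.000 = 14.000; σ = √14.000 = 3.742 days.
Z = (24 − 31) / 3.742 = -1.871
P(T ≤ 24) = Φ(-1.871) ≈ 0.031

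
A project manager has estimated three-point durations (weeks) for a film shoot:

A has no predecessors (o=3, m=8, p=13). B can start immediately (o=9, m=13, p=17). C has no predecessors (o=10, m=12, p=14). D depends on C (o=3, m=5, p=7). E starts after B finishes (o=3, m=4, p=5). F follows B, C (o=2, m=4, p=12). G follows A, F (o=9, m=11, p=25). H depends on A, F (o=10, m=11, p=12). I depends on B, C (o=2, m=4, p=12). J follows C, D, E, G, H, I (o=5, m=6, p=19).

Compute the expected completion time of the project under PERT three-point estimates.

te_A = (3 + 4·8 + 13)/6 = 48/6 = 8
te_B = (9 + 4·13 + 17)/6 = 78/6 = 13
te_C = (10 + 4·12 + 14)/6 = 72/6 = 12
te_D = (3 + 4·5 + 7)/6 = 30/6 = 5
te_E = (3 + 4·4 + 5)/6 = 24/6 = 4
te_F = (2 + 4·4 + 12)/6 = 30/6 = 5
te_G = (9 + 4·11 + 25)/6 = 78/6 = 13
te_H = (10 + 4·11 + 12)/6 = 66/6 = 11
te_I = (2 + 4·4 + 12)/6 = 30/6 = 5
te_J = (5 + 4·6 + 19)/6 = 48/6 = 8

Forward pass:
ES_A = 0; EF_A = 8
ES_B = 0; EF_B = 13
ES_C = 0; EF_C = 12
ES_D = 12; EF_D = 12+5 = 17
ES_E = 13; EF_E = 13+4 = 17
ES_F = max(EF_B=13, EF_C=12) = 13; EF_F = 13+5 = 18
ES_G = max(EF_A=8, EF_F=18) = 18; EF_G = 18+13 = 31
ES_H = max(EF_A=8, EF_F=18) = 18; EF_H = 18+11 = 29
ES_I = max(EF_B=13, EF_C=12) = 13; EF_I = 13+5 = 18
ES_J = max(EF_C=12, EF_D=17, EF_E=17, EF_G=31, EF_H=29, EF_I=18) = 31; EF_J = 31+8 = 39
Expected project duration μ = 39 weeks. Critical path: B → F → G → J.

39 weeks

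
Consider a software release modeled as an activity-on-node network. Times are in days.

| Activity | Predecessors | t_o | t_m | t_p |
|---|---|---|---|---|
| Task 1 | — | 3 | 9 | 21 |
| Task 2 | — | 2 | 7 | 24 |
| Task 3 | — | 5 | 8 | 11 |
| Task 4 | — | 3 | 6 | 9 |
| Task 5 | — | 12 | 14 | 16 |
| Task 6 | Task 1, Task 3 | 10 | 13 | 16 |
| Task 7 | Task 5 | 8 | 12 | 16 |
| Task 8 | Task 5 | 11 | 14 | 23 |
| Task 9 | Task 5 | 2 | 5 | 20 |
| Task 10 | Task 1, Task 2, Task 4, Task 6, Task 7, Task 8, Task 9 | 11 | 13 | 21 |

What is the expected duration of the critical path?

43 days

te_Task 1 = (3 + 4·9 + 21)/6 = 60/6 = 10
te_Task 2 = (2 + 4·7 + 24)/6 = 54/6 = 9
te_Task 3 = (5 + 4·8 + 11)/6 = 48/6 = 8
te_Task 4 = (3 + 4·6 + 9)/6 = 36/6 = 6
te_Task 5 = (12 + 4·14 + 16)/6 = 84/6 = 14
te_Task 6 = (10 + 4·13 + 16)/6 = 78/6 = 13
te_Task 7 = (8 + 4·12 + 16)/6 = 72/6 = 12
te_Task 8 = (11 + 4·14 + 23)/6 = 90/6 = 15
te_Task 9 = (2 + 4·5 + 20)/6 = 42/6 = 7
te_Task 10 = (11 + 4·13 + 21)/6 = 84/6 = 14

Forward pass:
ES_Task 1 = 0; EF_Task 1 = 10
ES_Task 2 = 0; EF_Task 2 = 9
ES_Task 3 = 0; EF_Task 3 = 8
ES_Task 4 = 0; EF_Task 4 = 6
ES_Task 5 = 0; EF_Task 5 = 14
ES_Task 6 = max(EF_Task 1=10, EF_Task 3=8) = 10; EF_Task 6 = 10+13 = 23
ES_Task 7 = 14; EF_Task 7 = 14+12 = 26
ES_Task 8 = 14; EF_Task 8 = 14+15 = 29
ES_Task 9 = 14; EF_Task 9 = 14+7 = 21
ES_Task 10 = max(EF_Task 1=10, EF_Task 2=9, EF_Task 4=6, EF_Task 6=23, EF_Task 7=26, EF_Task 8=29, EF_Task 9=21) = 29; EF_Task 10 = 29+14 = 43
Expected project duration μ = 43 days. Critical path: Task 5 → Task 8 → Task 10.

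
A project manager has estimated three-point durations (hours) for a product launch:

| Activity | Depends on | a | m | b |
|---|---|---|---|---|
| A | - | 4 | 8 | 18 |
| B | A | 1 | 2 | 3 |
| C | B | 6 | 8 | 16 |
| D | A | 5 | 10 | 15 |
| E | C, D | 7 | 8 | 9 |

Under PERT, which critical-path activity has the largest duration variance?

te_A = (4 + 4·8 + 18)/6 = 54/6 = 9; σ²_A = ((18−4)/6)² = 5.444
te_B = (1 + 4·2 + 3)/6 = 12/6 = 2; σ²_B = ((3−1)/6)² = 0.111
te_C = (6 + 4·8 + 16)/6 = 54/6 = 9; σ²_C = ((16−6)/6)² = 2.778
te_D = (5 + 4·10 + 15)/6 = 60/6 = 10; σ²_D = ((15−5)/6)² = 2.778
te_E = (7 + 4·8 + 9)/6 = 48/6 = 8; σ²_E = ((9−7)/6)² = 0.111

Forward pass:
ES_A = 0; EF_A = 9
ES_B = 9; EF_B = 9+2 = 11
ES_C = 11; EF_C = 11+9 = 20
ES_D = 9; EF_D = 9+10 = 19
ES_E = max(EF_C=20, EF_D=19) = 20; EF_E = 20+8 = 28
Expected project duration μ = 28 hours. Critical path: A → B → C → E.

Variances on critical path: σ²_A=5.444, σ²_B=0.111, σ²_C=2.778, σ²_E=0.111.
Largest is σ²_A = 5.444.

A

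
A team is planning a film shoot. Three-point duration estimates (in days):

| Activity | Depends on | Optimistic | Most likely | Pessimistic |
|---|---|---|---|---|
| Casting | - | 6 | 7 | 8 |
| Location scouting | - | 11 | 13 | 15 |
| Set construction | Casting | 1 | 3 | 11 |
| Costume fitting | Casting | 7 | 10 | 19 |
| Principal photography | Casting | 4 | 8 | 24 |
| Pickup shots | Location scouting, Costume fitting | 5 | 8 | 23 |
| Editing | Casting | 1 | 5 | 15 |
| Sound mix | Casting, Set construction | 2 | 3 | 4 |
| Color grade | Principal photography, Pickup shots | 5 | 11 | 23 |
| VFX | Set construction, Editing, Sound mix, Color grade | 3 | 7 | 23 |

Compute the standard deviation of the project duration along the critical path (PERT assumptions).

5.76 days

te_Casting = (6 + 4·7 + 8)/6 = 42/6 = 7; σ²_Casting = ((8−6)/6)² = 0.111
te_Location scouting = (11 + 4·13 + 15)/6 = 78/6 = 13; σ²_Location scouting = ((15−11)/6)² = 0.444
te_Set construction = (1 + 4·3 + 11)/6 = 24/6 = 4; σ²_Set construction = ((11−1)/6)² = 2.778
te_Costume fitting = (7 + 4·10 + 19)/6 = 66/6 = 11; σ²_Costume fitting = ((19−7)/6)² = 4.000
te_Principal photography = (4 + 4·8 + 24)/6 = 60/6 = 10; σ²_Principal photography = ((24−4)/6)² = 11.111
te_Pickup shots = (5 + 4·8 + 23)/6 = 60/6 = 10; σ²_Pickup shots = ((23−5)/6)² = 9.000
te_Editing = (1 + 4·5 + 15)/6 = 36/6 = 6; σ²_Editing = ((15−1)/6)² = 5.444
te_Sound mix = (2 + 4·3 + 4)/6 = 18/6 = 3; σ²_Sound mix = ((4−2)/6)² = 0.111
te_Color grade = (5 + 4·11 + 23)/6 = 72/6 = 12; σ²_Color grade = ((23−5)/6)² = 9.000
te_VFX = (3 + 4·7 + 23)/6 = 54/6 = 9; σ²_VFX = ((23−3)/6)² = 11.111

Forward pass:
ES_Casting = 0; EF_Casting = 7
ES_Location scouting = 0; EF_Location scouting = 13
ES_Set construction = 7; EF_Set construction = 7+4 = 11
ES_Costume fitting = 7; EF_Costume fitting = 7+11 = 18
ES_Principal photography = 7; EF_Principal photography = 7+10 = 17
ES_Pickup shots = max(EF_Location scouting=13, EF_Costume fitting=18) = 18; EF_Pickup shots = 18+10 = 28
ES_Editing = 7; EF_Editing = 7+6 = 13
ES_Sound mix = max(EF_Casting=7, EF_Set construction=11) = 11; EF_Sound mix = 11+3 = 14
ES_Color grade = max(EF_Principal photography=17, EF_Pickup shots=28) = 28; EF_Color grade = 28+12 = 40
ES_VFX = max(EF_Set construction=11, EF_Editing=13, EF_Sound mix=14, EF_Color grade=40) = 40; EF_VFX = 40+9 = 49
Expected project duration μ = 49 days. Critical path: Casting → Costume fitting → Pickup shots → Color grade → VFX.

Variance along critical path = 0.111 + 4.000 + 9.000 + 9.000 + 11.111 = 33.222
σ = √33.222 = 5.764 days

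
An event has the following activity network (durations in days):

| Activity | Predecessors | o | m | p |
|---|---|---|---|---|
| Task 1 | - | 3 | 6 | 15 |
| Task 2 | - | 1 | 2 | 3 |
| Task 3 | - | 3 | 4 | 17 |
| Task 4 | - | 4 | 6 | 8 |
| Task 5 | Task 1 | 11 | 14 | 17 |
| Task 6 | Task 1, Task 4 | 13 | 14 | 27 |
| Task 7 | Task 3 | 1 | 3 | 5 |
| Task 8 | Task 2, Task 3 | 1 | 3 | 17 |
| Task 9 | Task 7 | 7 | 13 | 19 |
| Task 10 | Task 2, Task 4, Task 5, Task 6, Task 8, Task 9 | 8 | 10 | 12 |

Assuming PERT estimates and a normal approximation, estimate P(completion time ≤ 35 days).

0.738

te_Task 1 = (3 + 4·6 + 15)/6 = 42/6 = 7; σ²_Task 1 = ((15−3)/6)² = 4.000
te_Task 2 = (1 + 4·2 + 3)/6 = 12/6 = 2; σ²_Task 2 = ((3−1)/6)² = 0.111
te_Task 3 = (3 + 4·4 + 17)/6 = 36/6 = 6; σ²_Task 3 = ((17−3)/6)² = 5.444
te_Task 4 = (4 + 4·6 + 8)/6 = 36/6 = 6; σ²_Task 4 = ((8−4)/6)² = 0.444
te_Task 5 = (11 + 4·14 + 17)/6 = 84/6 = 14; σ²_Task 5 = ((17−11)/6)² = 1.000
te_Task 6 = (13 + 4·14 + 27)/6 = 96/6 = 16; σ²_Task 6 = ((27−13)/6)² = 5.444
te_Task 7 = (1 + 4·3 + 5)/6 = 18/6 = 3; σ²_Task 7 = ((5−1)/6)² = 0.444
te_Task 8 = (1 + 4·3 + 17)/6 = 30/6 = 5; σ²_Task 8 = ((17−1)/6)² = 7.111
te_Task 9 = (7 + 4·13 + 19)/6 = 78/6 = 13; σ²_Task 9 = ((19−7)/6)² = 4.000
te_Task 10 = (8 + 4·10 + 12)/6 = 60/6 = 10; σ²_Task 10 = ((12−8)/6)² = 0.444

Forward pass:
ES_Task 1 = 0; EF_Task 1 = 7
ES_Task 2 = 0; EF_Task 2 = 2
ES_Task 3 = 0; EF_Task 3 = 6
ES_Task 4 = 0; EF_Task 4 = 6
ES_Task 5 = 7; EF_Task 5 = 7+14 = 21
ES_Task 6 = max(EF_Task 1=7, EF_Task 4=6) = 7; EF_Task 6 = 7+16 = 23
ES_Task 7 = 6; EF_Task 7 = 6+3 = 9
ES_Task 8 = max(EF_Task 2=2, EF_Task 3=6) = 6; EF_Task 8 = 6+5 = 11
ES_Task 9 = 9; EF_Task 9 = 9+13 = 22
ES_Task 10 = max(EF_Task 2=2, EF_Task 4=6, EF_Task 5=21, EF_Task 6=23, EF_Task 8=11, EF_Task 9=22) = 23; EF_Task 10 = 23+10 = 33
Expected project duration μ = 33 days. Critical path: Task 1 → Task 6 → Task 10.

Variance along critical path = 4.000 + 5.444 + 0.444 = 9.889; σ = √9.889 = 3.145 days.
Z = (35 − 33) / 3.145 = 0.636
P(T ≤ 35) = Φ(0.636) ≈ 0.738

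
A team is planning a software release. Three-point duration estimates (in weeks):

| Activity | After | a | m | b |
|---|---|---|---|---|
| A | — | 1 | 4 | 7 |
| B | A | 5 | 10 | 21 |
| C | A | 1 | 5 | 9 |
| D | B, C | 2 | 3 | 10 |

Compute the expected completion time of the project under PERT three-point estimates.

te_A = (1 + 4·4 + 7)/6 = 24/6 = 4
te_B = (5 + 4·10 + 21)/6 = 66/6 = 11
te_C = (1 + 4·5 + 9)/6 = 30/6 = 5
te_D = (2 + 4·3 + 10)/6 = 24/6 = 4

Forward pass:
ES_A = 0; EF_A = 4
ES_B = 4; EF_B = 4+11 = 15
ES_C = 4; EF_C = 4+5 = 9
ES_D = max(EF_B=15, EF_C=9) = 15; EF_D = 15+4 = 19
Expected project duration μ = 19 weeks. Critical path: A → B → D.

19 weeks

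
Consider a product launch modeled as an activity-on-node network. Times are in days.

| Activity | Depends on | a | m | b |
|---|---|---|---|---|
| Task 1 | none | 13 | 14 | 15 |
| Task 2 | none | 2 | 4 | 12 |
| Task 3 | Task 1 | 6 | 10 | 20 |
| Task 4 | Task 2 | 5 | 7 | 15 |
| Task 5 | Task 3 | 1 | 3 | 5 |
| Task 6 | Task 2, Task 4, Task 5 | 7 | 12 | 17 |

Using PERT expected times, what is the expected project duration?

te_Task 1 = (13 + 4·14 + 15)/6 = 84/6 = 14
te_Task 2 = (2 + 4·4 + 12)/6 = 30/6 = 5
te_Task 3 = (6 + 4·10 + 20)/6 = 66/6 = 11
te_Task 4 = (5 + 4·7 + 15)/6 = 48/6 = 8
te_Task 5 = (1 + 4·3 + 5)/6 = 18/6 = 3
te_Task 6 = (7 + 4·12 + 17)/6 = 72/6 = 12

Forward pass:
ES_Task 1 = 0; EF_Task 1 = 14
ES_Task 2 = 0; EF_Task 2 = 5
ES_Task 3 = 14; EF_Task 3 = 14+11 = 25
ES_Task 4 = 5; EF_Task 4 = 5+8 = 13
ES_Task 5 = 25; EF_Task 5 = 25+3 = 28
ES_Task 6 = max(EF_Task 2=5, EF_Task 4=13, EF_Task 5=28) = 28; EF_Task 6 = 28+12 = 40
Expected project duration μ = 40 days. Critical path: Task 1 → Task 3 → Task 5 → Task 6.

40 days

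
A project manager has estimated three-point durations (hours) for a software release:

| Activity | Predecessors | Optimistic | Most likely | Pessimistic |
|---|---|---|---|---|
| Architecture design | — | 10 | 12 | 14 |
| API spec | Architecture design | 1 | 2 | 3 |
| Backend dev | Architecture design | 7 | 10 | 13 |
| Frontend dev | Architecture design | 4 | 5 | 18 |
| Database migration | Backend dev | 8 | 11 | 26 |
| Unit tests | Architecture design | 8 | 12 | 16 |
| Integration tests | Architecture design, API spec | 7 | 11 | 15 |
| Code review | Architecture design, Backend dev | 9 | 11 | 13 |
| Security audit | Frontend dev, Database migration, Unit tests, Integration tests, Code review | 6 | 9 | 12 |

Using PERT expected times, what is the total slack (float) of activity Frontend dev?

16 hours

te_Architecture design = (10 + 4·12 + 14)/6 = 72/6 = 12
te_API spec = (1 + 4·2 + 3)/6 = 12/6 = 2
te_Backend dev = (7 + 4·10 + 13)/6 = 60/6 = 10
te_Frontend dev = (4 + 4·5 + 18)/6 = 42/6 = 7
te_Database migration = (8 + 4·11 + 26)/6 = 78/6 = 13
te_Unit tests = (8 + 4·12 + 16)/6 = 72/6 = 12
te_Integration tests = (7 + 4·11 + 15)/6 = 66/6 = 11
te_Code review = (9 + 4·11 + 13)/6 = 66/6 = 11
te_Security audit = (6 + 4·9 + 12)/6 = 54/6 = 9

Forward pass:
ES_Architecture design = 0; EF_Architecture design = 12
ES_API spec = 12; EF_API spec = 12+2 = 14
ES_Backend dev = 12; EF_Backend dev = 12+10 = 22
ES_Frontend dev = 12; EF_Frontend dev = 12+7 = 19
ES_Database migration = 22; EF_Database migration = 22+13 = 35
ES_Unit tests = 12; EF_Unit tests = 12+12 = 24
ES_Integration tests = max(EF_Architecture design=12, EF_API spec=14) = 14; EF_Integration tests = 14+11 = 25
ES_Code review = max(EF_Architecture design=12, EF_Backend dev=22) = 22; EF_Code review = 22+11 = 33
ES_Security audit = max(EF_Frontend dev=19, EF_Database migration=35, EF_Unit tests=24, EF_Integration tests=25, EF_Code review=33) = 35; EF_Security audit = 35+9 = 44
Expected project duration μ = 44 hours. Critical path: Architecture design → Backend dev → Database migration → Security audit.

Backward pass:
LF_Security audit = 44; LS_Security audit = 44−9 = 35
LF_Code review = LS_Security audit = 35; LS_Code review = 35−11 = 24
LF_Integration tests = LS_Security audit = 35; LS_Integration tests = 35−11 = 24
LF_Unit tests = LS_Security audit = 35; LS_Unit tests = 35−12 = 23
LF_Database migration = LS_Security audit = 35; LS_Database migration = 35−13 = 22
LF_Frontend dev = LS_Security audit = 35; LS_Frontend dev = 35−7 = 28
LF_Backend dev = min(LS_Database migration=22, LS_Code review=24) = 22; LS_Backend dev = 22−10 = 12
LF_API spec = LS_Integration tests = 24; LS_API spec = 24−2 = 22
LF_Architecture design = min(LS_API spec=22, LS_Backend dev=12, LS_Frontend dev=28, LS_Unit tests=23, LS_Integration tests=24, LS_Code review=24) = 12; LS_Architecture design = 12−12 = 0
Slack_Frontend dev = LS_Frontend dev − ES_Frontend dev = 28 − 12 = 16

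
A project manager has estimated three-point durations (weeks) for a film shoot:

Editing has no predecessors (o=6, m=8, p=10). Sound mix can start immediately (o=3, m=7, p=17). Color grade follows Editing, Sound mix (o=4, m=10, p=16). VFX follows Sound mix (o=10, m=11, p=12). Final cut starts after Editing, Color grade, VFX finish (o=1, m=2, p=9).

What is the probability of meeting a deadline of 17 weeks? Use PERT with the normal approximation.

0.032

te_Editing = (6 + 4·8 + 10)/6 = 48/6 = 8; σ²_Editing = ((10−6)/6)² = 0.444
te_Sound mix = (3 + 4·7 + 17)/6 = 48/6 = 8; σ²_Sound mix = ((17−3)/6)² = 5.444
te_Color grade = (4 + 4·10 + 16)/6 = 60/6 = 10; σ²_Color grade = ((16−4)/6)² = 4.000
te_VFX = (10 + 4·11 + 12)/6 = 66/6 = 11; σ²_VFX = ((12−10)/6)² = 0.111
te_Final cut = (1 + 4·2 + 9)/6 = 18/6 = 3; σ²_Final cut = ((9−1)/6)² = 1.778

Forward pass:
ES_Editing = 0; EF_Editing = 8
ES_Sound mix = 0; EF_Sound mix = 8
ES_Color grade = max(EF_Editing=8, EF_Sound mix=8) = 8; EF_Color grade = 8+10 = 18
ES_VFX = 8; EF_VFX = 8+11 = 19
ES_Final cut = max(EF_Editing=8, EF_Color grade=18, EF_VFX=19) = 19; EF_Final cut = 19+3 = 22
Expected project duration μ = 22 weeks. Critical path: Sound mix → VFX → Final cut.

Variance along critical path = 5.444 + 0.111 + 1.778 = 7.333; σ = √7.333 = 2.708 weeks.
Z = (17 − 22) / 2.708 = -1.846
P(T ≤ 17) = Φ(-1.846) ≈ 0.032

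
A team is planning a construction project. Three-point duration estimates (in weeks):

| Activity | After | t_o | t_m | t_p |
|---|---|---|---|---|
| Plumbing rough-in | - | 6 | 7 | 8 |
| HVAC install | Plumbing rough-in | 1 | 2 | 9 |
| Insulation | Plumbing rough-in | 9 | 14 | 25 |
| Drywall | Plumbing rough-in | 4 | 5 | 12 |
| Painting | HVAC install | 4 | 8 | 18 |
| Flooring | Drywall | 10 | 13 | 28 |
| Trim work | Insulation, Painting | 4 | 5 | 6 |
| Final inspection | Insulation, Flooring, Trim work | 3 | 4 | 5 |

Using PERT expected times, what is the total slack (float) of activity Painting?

te_Plumbing rough-in = (6 + 4·7 + 8)/6 = 42/6 = 7
te_HVAC install = (1 + 4·2 + 9)/6 = 18/6 = 3
te_Insulation = (9 + 4·14 + 25)/6 = 90/6 = 15
te_Drywall = (4 + 4·5 + 12)/6 = 36/6 = 6
te_Painting = (4 + 4·8 + 18)/6 = 54/6 = 9
te_Flooring = (10 + 4·13 + 28)/6 = 90/6 = 15
te_Trim work = (4 + 4·5 + 6)/6 = 30/6 = 5
te_Final inspection = (3 + 4·4 + 5)/6 = 24/6 = 4

Forward pass:
ES_Plumbing rough-in = 0; EF_Plumbing rough-in = 7
ES_HVAC install = 7; EF_HVAC install = 7+3 = 10
ES_Insulation = 7; EF_Insulation = 7+15 = 22
ES_Drywall = 7; EF_Drywall = 7+6 = 13
ES_Painting = 10; EF_Painting = 10+9 = 19
ES_Flooring = 13; EF_Flooring = 13+15 = 28
ES_Trim work = max(EF_Insulation=22, EF_Painting=19) = 22; EF_Trim work = 22+5 = 27
ES_Final inspection = max(EF_Insulation=22, EF_Flooring=28, EF_Trim work=27) = 28; EF_Final inspection = 28+4 = 32
Expected project duration μ = 32 weeks. Critical path: Plumbing rough-in → Drywall → Flooring → Final inspection.

Backward pass:
LF_Final inspection = 32; LS_Final inspection = 32−4 = 28
LF_Trim work = LS_Final inspection = 28; LS_Trim work = 28−5 = 23
LF_Flooring = LS_Final inspection = 28; LS_Flooring = 28−15 = 13
LF_Painting = LS_Trim work = 23; LS_Painting = 23−9 = 14
LF_Drywall = LS_Flooring = 13; LS_Drywall = 13−6 = 7
LF_Insulation = min(LS_Trim work=23, LS_Final inspection=28) = 23; LS_Insulation = 23−15 = 8
LF_HVAC install = LS_Painting = 14; LS_HVAC install = 14−3 = 11
LF_Plumbing rough-in = min(LS_HVAC install=11, LS_Insulation=8, LS_Drywall=7) = 7; LS_Plumbing rough-in = 7−7 = 0
Slack_Painting = LS_Painting − ES_Painting = 14 − 10 = 4

4 weeks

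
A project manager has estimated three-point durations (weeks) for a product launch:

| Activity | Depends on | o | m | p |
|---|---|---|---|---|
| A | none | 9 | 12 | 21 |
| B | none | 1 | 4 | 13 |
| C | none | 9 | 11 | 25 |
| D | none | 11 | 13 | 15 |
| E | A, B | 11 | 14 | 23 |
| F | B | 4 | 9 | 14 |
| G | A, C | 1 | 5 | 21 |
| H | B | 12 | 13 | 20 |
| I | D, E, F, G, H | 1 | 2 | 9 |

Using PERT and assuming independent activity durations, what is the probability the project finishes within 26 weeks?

0.055

te_A = (9 + 4·12 + 21)/6 = 78/6 = 13; σ²_A = ((21−9)/6)² = 4.000
te_B = (1 + 4·4 + 13)/6 = 30/6 = 5; σ²_B = ((13−1)/6)² = 4.000
te_C = (9 + 4·11 + 25)/6 = 78/6 = 13; σ²_C = ((25−9)/6)² = 7.111
te_D = (11 + 4·13 + 15)/6 = 78/6 = 13; σ²_D = ((15−11)/6)² = 0.444
te_E = (11 + 4·14 + 23)/6 = 90/6 = 15; σ²_E = ((23−11)/6)² = 4.000
te_F = (4 + 4·9 + 14)/6 = 54/6 = 9; σ²_F = ((14−4)/6)² = 2.778
te_G = (1 + 4·5 + 21)/6 = 42/6 = 7; σ²_G = ((21−1)/6)² = 11.111
te_H = (12 + 4·13 + 20)/6 = 84/6 = 14; σ²_H = ((20−12)/6)² = 1.778
te_I = (1 + 4·2 + 9)/6 = 18/6 = 3; σ²_I = ((9−1)/6)² = 1.778

Forward pass:
ES_A = 0; EF_A = 13
ES_B = 0; EF_B = 5
ES_C = 0; EF_C = 13
ES_D = 0; EF_D = 13
ES_E = max(EF_A=13, EF_B=5) = 13; EF_E = 13+15 = 28
ES_F = 5; EF_F = 5+9 = 14
ES_G = max(EF_A=13, EF_C=13) = 13; EF_G = 13+7 = 20
ES_H = 5; EF_H = 5+14 = 19
ES_I = max(EF_D=13, EF_E=28, EF_F=14, EF_G=20, EF_H=19) = 28; EF_I = 28+3 = 31
Expected project duration μ = 31 weeks. Critical path: A → E → I.

Variance along critical path = 4.000 + 4.000 + 1.778 = 9.778; σ = √9.778 = 3.127 weeks.
Z = (26 − 31) / 3.127 = -1.599
P(T ≤ 26) = Φ(-1.599) ≈ 0.055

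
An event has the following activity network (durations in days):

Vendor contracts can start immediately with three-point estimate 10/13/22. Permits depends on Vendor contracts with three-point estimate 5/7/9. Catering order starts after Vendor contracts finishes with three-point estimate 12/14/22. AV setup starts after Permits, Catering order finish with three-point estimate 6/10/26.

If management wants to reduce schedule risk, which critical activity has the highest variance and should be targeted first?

te_Vendor contracts = (10 + 4·13 + 22)/6 = 84/6 = 14; σ²_Vendor contracts = ((22−10)/6)² = 4.000
te_Permits = (5 + 4·7 + 9)/6 = 42/6 = 7; σ²_Permits = ((9−5)/6)² = 0.444
te_Catering order = (12 + 4·14 + 22)/6 = 90/6 = 15; σ²_Catering order = ((22−12)/6)² = 2.778
te_AV setup = (6 + 4·10 + 26)/6 = 72/6 = 12; σ²_AV setup = ((26−6)/6)² = 11.111

Forward pass:
ES_Vendor contracts = 0; EF_Vendor contracts = 14
ES_Permits = 14; EF_Permits = 14+7 = 21
ES_Catering order = 14; EF_Catering order = 14+15 = 29
ES_AV setup = max(EF_Permits=21, EF_Catering order=29) = 29; EF_AV setup = 29+12 = 41
Expected project duration μ = 41 days. Critical path: Vendor contracts → Catering order → AV setup.

Variances on critical path: σ²_Vendor contracts=4.000, σ²_Catering order=2.778, σ²_AV setup=11.111.
Largest is σ²_AV setup = 11.111.

AV setup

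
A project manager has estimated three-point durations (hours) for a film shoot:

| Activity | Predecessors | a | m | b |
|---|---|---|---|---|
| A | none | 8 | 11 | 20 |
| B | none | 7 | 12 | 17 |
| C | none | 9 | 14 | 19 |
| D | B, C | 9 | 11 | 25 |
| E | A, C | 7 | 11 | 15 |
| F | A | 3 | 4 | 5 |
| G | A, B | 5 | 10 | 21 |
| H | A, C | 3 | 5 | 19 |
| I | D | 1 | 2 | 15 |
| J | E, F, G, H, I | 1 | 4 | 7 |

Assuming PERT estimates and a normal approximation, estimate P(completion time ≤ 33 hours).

0.310

te_A = (8 + 4·11 + 20)/6 = 72/6 = 12; σ²_A = ((20−8)/6)² = 4.000
te_B = (7 + 4·12 + 17)/6 = 72/6 = 12; σ²_B = ((17−7)/6)² = 2.778
te_C = (9 + 4·14 + 19)/6 = 84/6 = 14; σ²_C = ((19−9)/6)² = 2.778
te_D = (9 + 4·11 + 25)/6 = 78/6 = 13; σ²_D = ((25−9)/6)² = 7.111
te_E = (7 + 4·11 + 15)/6 = 66/6 = 11; σ²_E = ((15−7)/6)² = 1.778
te_F = (3 + 4·4 + 5)/6 = 24/6 = 4; σ²_F = ((5−3)/6)² = 0.111
te_G = (5 + 4·10 + 21)/6 = 66/6 = 11; σ²_G = ((21−5)/6)² = 7.111
te_H = (3 + 4·5 + 19)/6 = 42/6 = 7; σ²_H = ((19−3)/6)² = 7.111
te_I = (1 + 4·2 + 15)/6 = 24/6 = 4; σ²_I = ((15−1)/6)² = 5.444
te_J = (1 + 4·4 + 7)/6 = 24/6 = 4; σ²_J = ((7−1)/6)² = 1.000

Forward pass:
ES_A = 0; EF_A = 12
ES_B = 0; EF_B = 12
ES_C = 0; EF_C = 14
ES_D = max(EF_B=12, EF_C=14) = 14; EF_D = 14+13 = 27
ES_E = max(EF_A=12, EF_C=14) = 14; EF_E = 14+11 = 25
ES_F = 12; EF_F = 12+4 = 16
ES_G = max(EF_A=12, EF_B=12) = 12; EF_G = 12+11 = 23
ES_H = max(EF_A=12, EF_C=14) = 14; EF_H = 14+7 = 21
ES_I = 27; EF_I = 27+4 = 31
ES_J = max(EF_E=25, EF_F=16, EF_G=23, EF_H=21, EF_I=31) = 31; EF_J = 31+4 = 35
Expected project duration μ = 35 hours. Critical path: C → D → I → J.

Variance along critical path = 2.778 + 7.111 + 5.444 + 1.000 = 16.333; σ = √16.333 = 4.041 hours.
Z = (33 − 35) / 4.041 = -0.495
P(T ≤ 33) = Φ(-0.495) ≈ 0.310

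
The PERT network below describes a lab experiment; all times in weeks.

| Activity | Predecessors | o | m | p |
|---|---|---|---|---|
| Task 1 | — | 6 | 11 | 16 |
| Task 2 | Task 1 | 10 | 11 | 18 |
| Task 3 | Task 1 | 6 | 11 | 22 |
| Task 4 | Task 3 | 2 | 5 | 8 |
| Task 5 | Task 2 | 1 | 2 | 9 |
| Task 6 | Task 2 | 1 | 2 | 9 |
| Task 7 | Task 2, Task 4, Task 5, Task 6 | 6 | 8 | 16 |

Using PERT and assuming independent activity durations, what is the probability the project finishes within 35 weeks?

0.294

te_Task 1 = (6 + 4·11 + 16)/6 = 66/6 = 11; σ²_Task 1 = ((16−6)/6)² = 2.778
te_Task 2 = (10 + 4·11 + 18)/6 = 72/6 = 12; σ²_Task 2 = ((18−10)/6)² = 1.778
te_Task 3 = (6 + 4·11 + 22)/6 = 72/6 = 12; σ²_Task 3 = ((22−6)/6)² = 7.111
te_Task 4 = (2 + 4·5 + 8)/6 = 30/6 = 5; σ²_Task 4 = ((8−2)/6)² = 1.000
te_Task 5 = (1 + 4·2 + 9)/6 = 18/6 = 3; σ²_Task 5 = ((9−1)/6)² = 1.778
te_Task 6 = (1 + 4·2 + 9)/6 = 18/6 = 3; σ²_Task 6 = ((9−1)/6)² = 1.778
te_Task 7 = (6 + 4·8 + 16)/6 = 54/6 = 9; σ²_Task 7 = ((16−6)/6)² = 2.778

Forward pass:
ES_Task 1 = 0; EF_Task 1 = 11
ES_Task 2 = 11; EF_Task 2 = 11+12 = 23
ES_Task 3 = 11; EF_Task 3 = 11+12 = 23
ES_Task 4 = 23; EF_Task 4 = 23+5 = 28
ES_Task 5 = 23; EF_Task 5 = 23+3 = 26
ES_Task 6 = 23; EF_Task 6 = 23+3 = 26
ES_Task 7 = max(EF_Task 2=23, EF_Task 4=28, EF_Task 5=26, EF_Task 6=26) = 28; EF_Task 7 = 28+9 = 37
Expected project duration μ = 37 weeks. Critical path: Task 1 → Task 3 → Task 4 → Task 7.

Variance along critical path = 2.778 + 7.111 + 1.000 + 2.778 = 13.667; σ = √13.667 = 3.697 weeks.
Z = (35 − 37) / 3.697 = -0.541
P(T ≤ 35) = Φ(-0.541) ≈ 0.294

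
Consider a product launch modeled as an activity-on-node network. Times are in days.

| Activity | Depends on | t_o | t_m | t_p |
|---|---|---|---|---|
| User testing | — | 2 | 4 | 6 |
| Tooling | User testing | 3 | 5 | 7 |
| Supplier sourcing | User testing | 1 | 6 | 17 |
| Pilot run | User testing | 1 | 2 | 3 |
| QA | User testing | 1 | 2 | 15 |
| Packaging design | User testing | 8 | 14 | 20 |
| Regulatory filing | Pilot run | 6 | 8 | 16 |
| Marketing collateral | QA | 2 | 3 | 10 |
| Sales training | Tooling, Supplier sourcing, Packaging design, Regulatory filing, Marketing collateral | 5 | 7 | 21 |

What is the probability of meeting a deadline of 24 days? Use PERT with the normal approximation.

0.189

te_User testing = (2 + 4·4 + 6)/6 = 24/6 = 4; σ²_User testing = ((6−2)/6)² = 0.444
te_Tooling = (3 + 4·5 + 7)/6 = 30/6 = 5; σ²_Tooling = ((7−3)/6)² = 0.444
te_Supplier sourcing = (1 + 4·6 + 17)/6 = 42/6 = 7; σ²_Supplier sourcing = ((17−1)/6)² = 7.111
te_Pilot run = (1 + 4·2 + 3)/6 = 12/6 = 2; σ²_Pilot run = ((3−1)/6)² = 0.111
te_QA = (1 + 4·2 + 15)/6 = 24/6 = 4; σ²_QA = ((15−1)/6)² = 5.444
te_Packaging design = (8 + 4·14 + 20)/6 = 84/6 = 14; σ²_Packaging design = ((20−8)/6)² = 4.000
te_Regulatory filing = (6 + 4·8 + 16)/6 = 54/6 = 9; σ²_Regulatory filing = ((16−6)/6)² = 2.778
te_Marketing collateral = (2 + 4·3 + 10)/6 = 24/6 = 4; σ²_Marketing collateral = ((10−2)/6)² = 1.778
te_Sales training = (5 + 4·7 + 21)/6 = 54/6 = 9; σ²_Sales training = ((21−5)/6)² = 7.111

Forward pass:
ES_User testing = 0; EF_User testing = 4
ES_Tooling = 4; EF_Tooling = 4+5 = 9
ES_Supplier sourcing = 4; EF_Supplier sourcing = 4+7 = 11
ES_Pilot run = 4; EF_Pilot run = 4+2 = 6
ES_QA = 4; EF_QA = 4+4 = 8
ES_Packaging design = 4; EF_Packaging design = 4+14 = 18
ES_Regulatory filing = 6; EF_Regulatory filing = 6+9 = 15
ES_Marketing collateral = 8; EF_Marketing collateral = 8+4 = 12
ES_Sales training = max(EF_Tooling=9, EF_Supplier sourcing=11, EF_Packaging design=18, EF_Regulatory filing=15, EF_Marketing collateral=12) = 18; EF_Sales training = 18+9 = 27
Expected project duration μ = 27 days. Critical path: User testing → Packaging design → Sales training.

Variance along critical path = 0.444 + 4.000 + 7.111 = 11.556; σ = √11.556 = 3.399 days.
Z = (24 − 27) / 3.399 = -0.883
P(T ≤ 24) = Φ(-0.883) ≈ 0.189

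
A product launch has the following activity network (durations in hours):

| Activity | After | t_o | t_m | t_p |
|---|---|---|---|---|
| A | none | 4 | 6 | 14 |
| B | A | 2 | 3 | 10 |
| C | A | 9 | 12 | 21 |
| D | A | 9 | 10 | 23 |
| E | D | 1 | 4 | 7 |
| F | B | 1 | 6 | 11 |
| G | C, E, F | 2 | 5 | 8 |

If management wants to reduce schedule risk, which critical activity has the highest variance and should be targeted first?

D

te_A = (4 + 4·6 + 14)/6 = 42/6 = 7; σ²_A = ((14−4)/6)² = 2.778
te_B = (2 + 4·3 + 10)/6 = 24/6 = 4; σ²_B = ((10−2)/6)² = 1.778
te_C = (9 + 4·12 + 21)/6 = 78/6 = 13; σ²_C = ((21−9)/6)² = 4.000
te_D = (9 + 4·10 + 23)/6 = 72/6 = 12; σ²_D = ((23−9)/6)² = 5.444
te_E = (1 + 4·4 + 7)/6 = 24/6 = 4; σ²_E = ((7−1)/6)² = 1.000
te_F = (1 + 4·6 + 11)/6 = 36/6 = 6; σ²_F = ((11−1)/6)² = 2.778
te_G = (2 + 4·5 + 8)/6 = 30/6 = 5; σ²_G = ((8−2)/6)² = 1.000

Forward pass:
ES_A = 0; EF_A = 7
ES_B = 7; EF_B = 7+4 = 11
ES_C = 7; EF_C = 7+13 = 20
ES_D = 7; EF_D = 7+12 = 19
ES_E = 19; EF_E = 19+4 = 23
ES_F = 11; EF_F = 11+6 = 17
ES_G = max(EF_C=20, EF_E=23, EF_F=17) = 23; EF_G = 23+5 = 28
Expected project duration μ = 28 hours. Critical path: A → D → E → G.

Variances on critical path: σ²_A=2.778, σ²_D=5.444, σ²_E=1.000, σ²_G=1.000.
Largest is σ²_D = 5.444.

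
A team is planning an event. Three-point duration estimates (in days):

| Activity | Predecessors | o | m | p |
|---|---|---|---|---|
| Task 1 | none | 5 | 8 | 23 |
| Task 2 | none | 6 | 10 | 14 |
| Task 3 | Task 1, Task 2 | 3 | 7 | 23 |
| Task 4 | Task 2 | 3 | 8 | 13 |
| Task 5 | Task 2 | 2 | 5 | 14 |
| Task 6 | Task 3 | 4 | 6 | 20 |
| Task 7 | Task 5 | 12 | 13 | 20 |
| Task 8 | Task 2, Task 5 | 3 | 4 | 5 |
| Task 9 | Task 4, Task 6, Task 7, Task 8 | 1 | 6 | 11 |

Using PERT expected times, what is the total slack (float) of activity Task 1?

te_Task 1 = (5 + 4·8 + 23)/6 = 60/6 = 10
te_Task 2 = (6 + 4·10 + 14)/6 = 60/6 = 10
te_Task 3 = (3 + 4·7 + 23)/6 = 54/6 = 9
te_Task 4 = (3 + 4·8 + 13)/6 = 48/6 = 8
te_Task 5 = (2 + 4·5 + 14)/6 = 36/6 = 6
te_Task 6 = (4 + 4·6 + 20)/6 = 48/6 = 8
te_Task 7 = (12 + 4·13 + 20)/6 = 84/6 = 14
te_Task 8 = (3 + 4·4 + 5)/6 = 24/6 = 4
te_Task 9 = (1 + 4·6 + 11)/6 = 36/6 = 6

Forward pass:
ES_Task 1 = 0; EF_Task 1 = 10
ES_Task 2 = 0; EF_Task 2 = 10
ES_Task 3 = max(EF_Task 1=10, EF_Task 2=10) = 10; EF_Task 3 = 10+9 = 19
ES_Task 4 = 10; EF_Task 4 = 10+8 = 18
ES_Task 5 = 10; EF_Task 5 = 10+6 = 16
ES_Task 6 = 19; EF_Task 6 = 19+8 = 27
ES_Task 7 = 16; EF_Task 7 = 16+14 = 30
ES_Task 8 = max(EF_Task 2=10, EF_Task 5=16) = 16; EF_Task 8 = 16+4 = 20
ES_Task 9 = max(EF_Task 4=18, EF_Task 6=27, EF_Task 7=30, EF_Task 8=20) = 30; EF_Task 9 = 30+6 = 36
Expected project duration μ = 36 days. Critical path: Task 2 → Task 5 → Task 7 → Task 9.

Backward pass:
LF_Task 9 = 36; LS_Task 9 = 36−6 = 30
LF_Task 8 = LS_Task 9 = 30; LS_Task 8 = 30−4 = 26
LF_Task 7 = LS_Task 9 = 30; LS_Task 7 = 30−14 = 16
LF_Task 6 = LS_Task 9 = 30; LS_Task 6 = 30−8 = 22
LF_Task 5 = min(LS_Task 7=16, LS_Task 8=26) = 16; LS_Task 5 = 16−6 = 10
LF_Task 4 = LS_Task 9 = 30; LS_Task 4 = 30−8 = 22
LF_Task 3 = LS_Task 6 = 22; LS_Task 3 = 22−9 = 13
LF_Task 2 = min(LS_Task 3=13, LS_Task 4=22, LS_Task 5=10, LS_Task 8=26) = 10; LS_Task 2 = 10−10 = 0
LF_Task 1 = LS_Task 3 = 13; LS_Task 1 = 13−10 = 3
Slack_Task 1 = LS_Task 1 − ES_Task 1 = 3 − 0 = 3

3 days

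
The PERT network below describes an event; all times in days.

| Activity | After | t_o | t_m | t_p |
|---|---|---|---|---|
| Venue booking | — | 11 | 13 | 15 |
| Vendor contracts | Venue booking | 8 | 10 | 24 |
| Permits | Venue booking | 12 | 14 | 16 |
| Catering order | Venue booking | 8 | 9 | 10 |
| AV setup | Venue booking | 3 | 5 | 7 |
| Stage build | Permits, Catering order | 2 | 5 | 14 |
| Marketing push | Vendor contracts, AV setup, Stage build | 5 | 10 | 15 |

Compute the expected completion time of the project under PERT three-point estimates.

te_Venue booking = (11 + 4·13 + 15)/6 = 78/6 = 13
te_Vendor contracts = (8 + 4·10 + 24)/6 = 72/6 = 12
te_Permits = (12 + 4·14 + 16)/6 = 84/6 = 14
te_Catering order = (8 + 4·9 + 10)/6 = 54/6 = 9
te_AV setup = (3 + 4·5 + 7)/6 = 30/6 = 5
te_Stage build = (2 + 4·5 + 14)/6 = 36/6 = 6
te_Marketing push = (5 + 4·10 + 15)/6 = 60/6 = 10

Forward pass:
ES_Venue booking = 0; EF_Venue booking = 13
ES_Vendor contracts = 13; EF_Vendor contracts = 13+12 = 25
ES_Permits = 13; EF_Permits = 13+14 = 27
ES_Catering order = 13; EF_Catering order = 13+9 = 22
ES_AV setup = 13; EF_AV setup = 13+5 = 18
ES_Stage build = max(EF_Permits=27, EF_Catering order=22) = 27; EF_Stage build = 27+6 = 33
ES_Marketing push = max(EF_Vendor contracts=25, EF_AV setup=18, EF_Stage build=33) = 33; EF_Marketing push = 33+10 = 43
Expected project duration μ = 43 days. Critical path: Venue booking → Permits → Stage build → Marketing push.

43 days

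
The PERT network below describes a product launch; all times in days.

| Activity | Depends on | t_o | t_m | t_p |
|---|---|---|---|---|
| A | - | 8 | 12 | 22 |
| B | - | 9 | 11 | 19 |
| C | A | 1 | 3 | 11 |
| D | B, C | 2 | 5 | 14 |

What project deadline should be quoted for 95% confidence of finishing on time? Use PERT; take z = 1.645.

28.8 days

te_A = (8 + 4·12 + 22)/6 = 78/6 = 13; σ²_A = ((22−8)/6)² = 5.444
te_B = (9 + 4·11 + 19)/6 = 72/6 = 12; σ²_B = ((19−9)/6)² = 2.778
te_C = (1 + 4·3 + 11)/6 = 24/6 = 4; σ²_C = ((11−1)/6)² = 2.778
te_D = (2 + 4·5 + 14)/6 = 36/6 = 6; σ²_D = ((14−2)/6)² = 4.000

Forward pass:
ES_A = 0; EF_A = 13
ES_B = 0; EF_B = 12
ES_C = 13; EF_C = 13+4 = 17
ES_D = max(EF_B=12, EF_C=17) = 17; EF_D = 17+6 = 23
Expected project duration μ = 23 days. Critical path: A → C → D.

Variance along critical path = 5.444 + 2.778 + 4.000 = 12.222; σ = 3.496 days.
D = μ + z·σ = 23 + 1.645·3.496 = 28.8 days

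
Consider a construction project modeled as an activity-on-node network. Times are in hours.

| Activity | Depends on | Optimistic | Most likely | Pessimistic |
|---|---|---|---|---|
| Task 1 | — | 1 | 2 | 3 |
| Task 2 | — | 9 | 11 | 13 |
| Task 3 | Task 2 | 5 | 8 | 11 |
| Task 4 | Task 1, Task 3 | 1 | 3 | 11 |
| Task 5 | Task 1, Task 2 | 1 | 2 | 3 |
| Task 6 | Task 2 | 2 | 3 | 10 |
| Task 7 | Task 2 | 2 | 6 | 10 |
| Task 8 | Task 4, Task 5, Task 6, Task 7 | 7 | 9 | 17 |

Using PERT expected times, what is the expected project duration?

te_Task 1 = (1 + 4·2 + 3)/6 = 12/6 = 2
te_Task 2 = (9 + 4·11 + 13)/6 = 66/6 = 11
te_Task 3 = (5 + 4·8 + 11)/6 = 48/6 = 8
te_Task 4 = (1 + 4·3 + 11)/6 = 24/6 = 4
te_Task 5 = (1 + 4·2 + 3)/6 = 12/6 = 2
te_Task 6 = (2 + 4·3 + 10)/6 = 24/6 = 4
te_Task 7 = (2 + 4·6 + 10)/6 = 36/6 = 6
te_Task 8 = (7 + 4·9 + 17)/6 = 60/6 = 10

Forward pass:
ES_Task 1 = 0; EF_Task 1 = 2
ES_Task 2 = 0; EF_Task 2 = 11
ES_Task 3 = 11; EF_Task 3 = 11+8 = 19
ES_Task 4 = max(EF_Task 1=2, EF_Task 3=19) = 19; EF_Task 4 = 19+4 = 23
ES_Task 5 = max(EF_Task 1=2, EF_Task 2=11) = 11; EF_Task 5 = 11+2 = 13
ES_Task 6 = 11; EF_Task 6 = 11+4 = 15
ES_Task 7 = 11; EF_Task 7 = 11+6 = 17
ES_Task 8 = max(EF_Task 4=23, EF_Task 5=13, EF_Task 6=15, EF_Task 7=17) = 23; EF_Task 8 = 23+10 = 33
Expected project duration μ = 33 hours. Critical path: Task 2 → Task 3 → Task 4 → Task 8.

33 hours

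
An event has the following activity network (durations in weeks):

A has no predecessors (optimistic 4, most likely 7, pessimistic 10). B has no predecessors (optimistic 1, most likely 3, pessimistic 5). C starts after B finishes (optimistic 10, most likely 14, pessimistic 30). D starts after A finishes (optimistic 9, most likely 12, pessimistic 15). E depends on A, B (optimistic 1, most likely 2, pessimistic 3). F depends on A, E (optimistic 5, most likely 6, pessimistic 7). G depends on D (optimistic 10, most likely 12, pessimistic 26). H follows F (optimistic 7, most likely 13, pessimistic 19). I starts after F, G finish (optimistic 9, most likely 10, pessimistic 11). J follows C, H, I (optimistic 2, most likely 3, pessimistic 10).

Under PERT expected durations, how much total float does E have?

te_A = (4 + 4·7 + 10)/6 = 42/6 = 7
te_B = (1 + 4·3 + 5)/6 = 18/6 = 3
te_C = (10 + 4·14 + 30)/6 = 96/6 = 16
te_D = (9 + 4·12 + 15)/6 = 72/6 = 12
te_E = (1 + 4·2 + 3)/6 = 12/6 = 2
te_F = (5 + 4·6 + 7)/6 = 36/6 = 6
te_G = (10 + 4·12 + 26)/6 = 84/6 = 14
te_H = (7 + 4·13 + 19)/6 = 78/6 = 13
te_I = (9 + 4·10 + 11)/6 = 60/6 = 10
te_J = (2 + 4·3 + 10)/6 = 24/6 = 4

Forward pass:
ES_A = 0; EF_A = 7
ES_B = 0; EF_B = 3
ES_C = 3; EF_C = 3+16 = 19
ES_D = 7; EF_D = 7+12 = 19
ES_E = max(EF_A=7, EF_B=3) = 7; EF_E = 7+2 = 9
ES_F = max(EF_A=7, EF_E=9) = 9; EF_F = 9+6 = 15
ES_G = 19; EF_G = 19+14 = 33
ES_H = 15; EF_H = 15+13 = 28
ES_I = max(EF_F=15, EF_G=33) = 33; EF_I = 33+10 = 43
ES_J = max(EF_C=19, EF_H=28, EF_I=43) = 43; EF_J = 43+4 = 47
Expected project duration μ = 47 weeks. Critical path: A → D → G → I → J.

Backward pass:
LF_J = 47; LS_J = 47−4 = 43
LF_I = LS_J = 43; LS_I = 43−10 = 33
LF_H = LS_J = 43; LS_H = 43−13 = 30
LF_G = LS_I = 33; LS_G = 33−14 = 19
LF_F = min(LS_H=30, LS_I=33) = 30; LS_F = 30−6 = 24
LF_E = LS_F = 24; LS_E = 24−2 = 22
LF_D = LS_G = 19; LS_D = 19−12 = 7
LF_C = LS_J = 43; LS_C = 43−16 = 27
LF_B = min(LS_C=27, LS_E=22) = 22; LS_B = 22−3 = 19
LF_A = min(LS_D=7, LS_E=22, LS_F=24) = 7; LS_A = 7−7 = 0
Slack_E = LS_E − ES_E = 22 − 7 = 15

15 weeks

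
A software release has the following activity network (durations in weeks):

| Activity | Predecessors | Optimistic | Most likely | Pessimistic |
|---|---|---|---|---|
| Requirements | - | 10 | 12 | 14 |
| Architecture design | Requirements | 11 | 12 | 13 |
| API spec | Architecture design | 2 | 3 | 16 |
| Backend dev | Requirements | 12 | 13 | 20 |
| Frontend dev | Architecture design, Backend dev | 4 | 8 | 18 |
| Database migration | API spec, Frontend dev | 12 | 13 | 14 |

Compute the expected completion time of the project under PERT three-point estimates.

48 weeks

te_Requirements = (10 + 4·12 + 14)/6 = 72/6 = 12
te_Architecture design = (11 + 4·12 + 13)/6 = 72/6 = 12
te_API spec = (2 + 4·3 + 16)/6 = 30/6 = 5
te_Backend dev = (12 + 4·13 + 20)/6 = 84/6 = 14
te_Frontend dev = (4 + 4·8 + 18)/6 = 54/6 = 9
te_Database migration = (12 + 4·13 + 14)/6 = 78/6 = 13

Forward pass:
ES_Requirements = 0; EF_Requirements = 12
ES_Architecture design = 12; EF_Architecture design = 12+12 = 24
ES_API spec = 24; EF_API spec = 24+5 = 29
ES_Backend dev = 12; EF_Backend dev = 12+14 = 26
ES_Frontend dev = max(EF_Architecture design=24, EF_Backend dev=26) = 26; EF_Frontend dev = 26+9 = 35
ES_Database migration = max(EF_API spec=29, EF_Frontend dev=35) = 35; EF_Database migration = 35+13 = 48
Expected project duration μ = 48 weeks. Critical path: Requirements → Backend dev → Frontend dev → Database migration.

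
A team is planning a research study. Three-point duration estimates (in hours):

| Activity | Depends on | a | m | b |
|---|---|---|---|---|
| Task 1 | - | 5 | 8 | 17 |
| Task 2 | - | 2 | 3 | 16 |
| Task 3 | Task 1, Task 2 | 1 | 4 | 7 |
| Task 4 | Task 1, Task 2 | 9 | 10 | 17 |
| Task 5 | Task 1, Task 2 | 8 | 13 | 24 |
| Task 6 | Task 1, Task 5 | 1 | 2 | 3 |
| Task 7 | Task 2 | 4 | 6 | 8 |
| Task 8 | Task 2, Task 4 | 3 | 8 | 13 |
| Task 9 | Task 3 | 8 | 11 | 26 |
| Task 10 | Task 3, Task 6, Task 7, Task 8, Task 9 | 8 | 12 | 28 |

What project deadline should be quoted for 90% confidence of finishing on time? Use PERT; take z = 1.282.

te_Task 1 = (5 + 4·8 + 17)/6 = 54/6 = 9; σ²_Task 1 = ((17−5)/6)² = 4.000
te_Task 2 = (2 + 4·3 + 16)/6 = 30/6 = 5; σ²_Task 2 = ((16−2)/6)² = 5.444
te_Task 3 = (1 + 4·4 + 7)/6 = 24/6 = 4; σ²_Task 3 = ((7−1)/6)² = 1.000
te_Task 4 = (9 + 4·10 + 17)/6 = 66/6 = 11; σ²_Task 4 = ((17−9)/6)² = 1.778
te_Task 5 = (8 + 4·13 + 24)/6 = 84/6 = 14; σ²_Task 5 = ((24−8)/6)² = 7.111
te_Task 6 = (1 + 4·2 + 3)/6 = 12/6 = 2; σ²_Task 6 = ((3−1)/6)² = 0.111
te_Task 7 = (4 + 4·6 + 8)/6 = 36/6 = 6; σ²_Task 7 = ((8−4)/6)² = 0.444
te_Task 8 = (3 + 4·8 + 13)/6 = 48/6 = 8; σ²_Task 8 = ((13−3)/6)² = 2.778
te_Task 9 = (8 + 4·11 + 26)/6 = 78/6 = 13; σ²_Task 9 = ((26−8)/6)² = 9.000
te_Task 10 = (8 + 4·12 + 28)/6 = 84/6 = 14; σ²_Task 10 = ((28−8)/6)² = 11.111

Forward pass:
ES_Task 1 = 0; EF_Task 1 = 9
ES_Task 2 = 0; EF_Task 2 = 5
ES_Task 3 = max(EF_Task 1=9, EF_Task 2=5) = 9; EF_Task 3 = 9+4 = 13
ES_Task 4 = max(EF_Task 1=9, EF_Task 2=5) = 9; EF_Task 4 = 9+11 = 20
ES_Task 5 = max(EF_Task 1=9, EF_Task 2=5) = 9; EF_Task 5 = 9+14 = 23
ES_Task 6 = max(EF_Task 1=9, EF_Task 5=23) = 23; EF_Task 6 = 23+2 = 25
ES_Task 7 = 5; EF_Task 7 = 5+6 = 11
ES_Task 8 = max(EF_Task 2=5, EF_Task 4=20) = 20; EF_Task 8 = 20+8 = 28
ES_Task 9 = 13; EF_Task 9 = 13+13 = 26
ES_Task 10 = max(EF_Task 3=13, EF_Task 6=25, EF_Task 7=11, EF_Task 8=28, EF_Task 9=26) = 28; EF_Task 10 = 28+14 = 42
Expected project duration μ = 42 hours. Critical path: Task 1 → Task 4 → Task 8 → Task 10.

Variance along critical path = 4.000 + 1.778 + 2.778 + 11.111 = 19.667; σ = 4.435 hours.
D = μ + z·σ = 42 + 1.282·4.435 = 47.7 hours

47.7 hours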